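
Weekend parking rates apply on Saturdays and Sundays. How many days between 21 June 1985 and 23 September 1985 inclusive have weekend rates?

21 June 1985 is a Friday.
From 21 June 1985 to 23 September 1985 is 95 days inclusive.
95 = 7 × 13 + 4, so there are 13 full weeks plus 4 extra days.
Each full week contributes 2 weekend days (Sat, Sun): 13 × 2 = 26.
The 4 extra days are Friday, Saturday, Sunday, Monday — 2 of them qualify.
Total: 26 + 2 = 28.

28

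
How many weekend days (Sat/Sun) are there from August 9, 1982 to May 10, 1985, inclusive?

286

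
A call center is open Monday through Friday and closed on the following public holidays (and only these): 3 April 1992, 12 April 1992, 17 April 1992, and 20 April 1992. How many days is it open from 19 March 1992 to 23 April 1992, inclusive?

23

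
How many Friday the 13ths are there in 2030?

2

The 13th falls on a Friday when the month's 13th has weekday Fri.
Jan 13 is Sun; Feb 13 is Wed; Mar 13 is Wed; Apr 13 is Sat; May 13 is Mon; Jun 13 is Thu; Jul 13 is Sat; Aug 13 is Tue; Sep 13 is Fri ✓; Oct 13 is Sun; Nov 13 is Wed; Dec 13 is Fri ✓.
Friday the 13ths: Sep, Dec.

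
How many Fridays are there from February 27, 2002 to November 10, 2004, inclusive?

141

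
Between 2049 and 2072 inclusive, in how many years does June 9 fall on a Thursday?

4

Day of week of June 9 in each year:
2049: Wed, 2050: Thu ✓, 2051: Fri, 2052: Sun, 2053: Mon, 2054: Tue, 2055: Wed, 2056: Fri, 2057: Sat, 2058: Sun, 2059: Mon, 2060: Wed, 2061: Thu ✓, 2062: Fri, 2063: Sat, 2064: Mon, 2065: Tue, 2066: Wed, 2067: Thu ✓, 2068: Sat, 2069: Sun, 2070: Mon, 2071: Tue, 2072: Thu ✓
Thursdays: 2050, 2061, 2067, 2072.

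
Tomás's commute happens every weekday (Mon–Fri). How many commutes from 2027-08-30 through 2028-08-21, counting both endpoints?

2027-08-30 is a Monday.
From 2027-08-30 to 2028-08-21 is 358 days inclusive.
358 = 7 × 51 + 1, so there are 51 full weeks plus 1 extra day.
Each full week contributes 5 weekdays (Mon–Fri): 51 × 5 = 255.
The 1 extra day is Monday — 1 of them qualifies.
Total: 255 + 1 = 256.

256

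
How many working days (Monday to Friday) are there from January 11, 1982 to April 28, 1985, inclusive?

860

January 11, 1982 is a Monday.
That's 1204 days from start to end, counting both.
1204 = 7 × 172, so the span is exactly 172 full weeks.
Each full week contributes 5 weekdays (Mon–Fri): 172 × 5 = 860.
Total: 860.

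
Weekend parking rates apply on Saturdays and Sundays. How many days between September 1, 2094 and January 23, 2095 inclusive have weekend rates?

42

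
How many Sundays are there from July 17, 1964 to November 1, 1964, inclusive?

July 17, 1964 is a Friday.
The range spans 108 days (inclusive of both endpoints).
108 = 7 × 15 + 3, so there are 15 full weeks plus 3 extra days.
Each full week contributes one Sunday: 15 so far.
The 3 extra days are Fri, Sat, Sun — 1 of them qualifies.
Total: 15 + 1 = 16.

16 Sundays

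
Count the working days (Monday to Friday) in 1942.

261

Jan 1, 1942 is a Thursday.
The range spans 365 days (inclusive of both endpoints).
365 = 7 × 52 + 1, so there are 52 full weeks plus 1 extra day.
Each full week contributes 5 weekdays (Mon–Fri): 52 × 5 = 260.
The 1 extra day is Thursday — 1 of them qualifies.
Total: 260 + 1 = 261.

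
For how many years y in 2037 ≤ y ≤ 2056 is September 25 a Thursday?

2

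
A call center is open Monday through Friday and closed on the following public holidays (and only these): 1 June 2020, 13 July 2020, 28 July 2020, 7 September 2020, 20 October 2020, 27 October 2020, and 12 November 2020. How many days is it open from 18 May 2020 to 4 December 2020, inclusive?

18 May 2020 is a Monday.
From 18 May 2020 to 4 December 2020 is 201 days inclusive.
201 = 7 × 28 + 5, so there are 28 full weeks plus 5 extra days.
Each full week contributes 5 weekdays (Mon–Fri): 28 × 5 = 140.
The 5 extra days are Mon, Tue, Wed, Thu, Fri — 5 of them qualify.
Total: 140 + 5 = 145.
Holidays: 1 June 2020 (Mon); 13 July 2020 (Mon); 28 July 2020 (Tue); 7 September 2020 (Mon); 20 October 2020 (Tue); 27 October 2020 (Tue); 12 November 2020 (Thu).
All 7 holidays fall on weekdays, so subtract 7.
Business days: 145 − 7 = 138.

138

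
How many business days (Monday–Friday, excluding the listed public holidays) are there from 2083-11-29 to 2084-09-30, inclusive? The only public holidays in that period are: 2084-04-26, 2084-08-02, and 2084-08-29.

217

2083-11-29 is a Monday.
From 2083-11-29 to 2084-09-30 is 307 days inclusive.
307 = 7 × 43 + 6, so there are 43 full weeks plus 6 extra days.
Each full week contributes 5 weekdays (Mon–Fri): 43 × 5 = 215.
The 6 extra days are Mon, Tue, Wed, Thu, Fri, Sat — 5 of them qualify.
Total: 215 + 5 = 220.
Holidays: 2084-04-26 (Wed); 2084-08-02 (Wed); 2084-08-29 (Tue).
All 3 holidays fall on weekdays, so subtract 3.
Business days: 220 − 3 = 217.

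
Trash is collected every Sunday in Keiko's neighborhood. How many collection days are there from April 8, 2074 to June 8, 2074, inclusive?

April 8, 2074 is a Sunday.
From April 8, 2074 to June 8, 2074 is 62 days inclusive.
62 = 7 × 8 + 6, so there are 8 full weeks plus 6 extra days.
Each full week contributes one Sunday: 8 so far.
The 6 extra days are Sunday, Monday, Tuesday, Wednesday, Thursday, Friday — 1 of them qualifies.
Total: 8 + 1 = 9.

9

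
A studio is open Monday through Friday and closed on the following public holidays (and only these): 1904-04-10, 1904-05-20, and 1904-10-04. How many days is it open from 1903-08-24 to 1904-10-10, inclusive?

294

1903-08-24 is a Monday.
That's 414 days from start to end, counting both.
414 = 7 × 59 + 1, so there are 59 full weeks plus 1 extra day.
Each full week contributes 5 weekdays (Mon–Fri): 59 × 5 = 295.
The 1 extra day is Monday — 1 of them qualifies.
Total: 295 + 1 = 296.
Holidays: 1904-04-10 (Sun); 1904-05-20 (Fri); 1904-10-04 (Tue).
2 of the 3 holidays fall on weekdays; the rest are weekends and were already excluded.
Business days: 296 − 2 = 294.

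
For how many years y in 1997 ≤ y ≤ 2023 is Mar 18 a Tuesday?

Day of week of March 18 in each year:
1997: Tue ✓, 1998: Wed, 1999: Thu, 2000: Sat, 2001: Sun, 2002: Mon, 2003: Tue ✓, 2004: Thu, 2005: Fri, 2006: Sat, 2007: Sun, 2008: Tue ✓, 2009: Wed, 2010: Thu, 2011: Fri, 2012: Sun, 2013: Mon, 2014: Tue ✓, 2015: Wed, 2016: Fri, 2017: Sat, 2018: Sun, 2019: Mon, 2020: Wed, 2021: Thu, 2022: Fri, 2023: Sat
Tuesdays: 1997, 2003, 2008, 2014.

4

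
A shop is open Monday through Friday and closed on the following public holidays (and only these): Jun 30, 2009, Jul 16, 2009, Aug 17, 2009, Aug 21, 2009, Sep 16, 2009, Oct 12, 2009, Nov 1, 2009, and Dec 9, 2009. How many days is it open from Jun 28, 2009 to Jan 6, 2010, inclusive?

131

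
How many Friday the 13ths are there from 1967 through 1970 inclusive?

Friday-the-13ths by year:
1967: Jan, Oct
1968: Sep, Dec
1969: Jun
1970: Feb, Mar, Nov

8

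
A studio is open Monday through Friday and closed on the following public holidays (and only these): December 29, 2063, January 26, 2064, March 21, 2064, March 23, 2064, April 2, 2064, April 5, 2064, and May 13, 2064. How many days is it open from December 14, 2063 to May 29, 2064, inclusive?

117

December 14, 2063 is a Friday.
The range spans 168 days (inclusive of both endpoints).
168 = 7 × 24, so the span is exactly 24 full weeks.
Each full week contributes 5 weekdays (Mon–Fri): 24 × 5 = 120.
Total: 120.
Holidays: December 29, 2063 (Sat); January 26, 2064 (Sat); March 21, 2064 (Fri); March 23, 2064 (Sun); April 2, 2064 (Wed); April 5, 2064 (Sat); May 13, 2064 (Tue).
3 of the 7 holidays fall on weekdays; the rest are weekends and were already excluded.
Business days: 120 − 3 = 117.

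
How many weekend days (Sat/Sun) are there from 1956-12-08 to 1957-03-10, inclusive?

28

1956-12-08 is a Saturday.
That's 93 days from start to end, counting both.
93 = 7 × 13 + 2, so there are 13 full weeks plus 2 extra days.
Each full week contributes 2 weekend days (Sat, Sun): 13 × 2 = 26.
The 2 extra days are Saturday, Sunday — 2 of them qualify.
Total: 26 + 2 = 28.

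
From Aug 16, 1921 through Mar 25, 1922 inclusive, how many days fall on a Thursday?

Aug 16, 1921 is a Tuesday.
The range spans 222 days (inclusive of both endpoints).
222 = 7 × 31 + 5, so there are 31 full weeks plus 5 extra days.
Each full week contributes one Thursday: 31 so far.
The 5 extra days are Tuesday, Wednesday, Thursday, Friday, Saturday — 1 of them qualifies.
Total: 31 + 1 = 32.

32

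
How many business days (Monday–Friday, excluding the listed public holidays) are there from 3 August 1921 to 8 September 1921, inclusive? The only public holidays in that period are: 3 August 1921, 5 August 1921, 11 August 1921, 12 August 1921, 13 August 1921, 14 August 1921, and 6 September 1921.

3 August 1921 is a Wednesday.
From 3 August 1921 to 8 September 1921 is 37 days inclusive.
37 = 7 × 5 + 2, so there are 5 full weeks plus 2 extra days.
Each full week contributes 5 weekdays (Mon–Fri): 5 × 5 = 25.
The 2 extra days are Wednesday, Thursday — 2 of them qualify.
Total: 25 + 2 = 27.
Holidays: 3 August 1921 (Wed); 5 August 1921 (Fri); 11 August 1921 (Thu); 12 August 1921 (Fri); 13 August 1921 (Sat); 14 August 1921 (Sun); 6 September 1921 (Tue).
5 of the 7 holidays fall on weekdays; the rest are weekends and were already excluded.
Business days: 27 − 5 = 22.

22 business days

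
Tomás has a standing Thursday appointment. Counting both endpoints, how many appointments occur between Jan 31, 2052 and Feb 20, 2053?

Jan 31, 2052 is a Wednesday.
The range spans 387 days (inclusive of both endpoints).
387 = 7 × 55 + 2, so there are 55 full weeks plus 2 extra days.
Each full week contributes one Thursday: 55 so far.
The 2 extra days are Wednesday, Thursday — 1 of them qualifies.
Total: 55 + 1 = 56.

56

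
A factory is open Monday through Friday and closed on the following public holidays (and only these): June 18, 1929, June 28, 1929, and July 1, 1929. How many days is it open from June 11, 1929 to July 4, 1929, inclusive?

June 11, 1929 is a Tuesday.
From June 11, 1929 to July 4, 1929 is 24 days inclusive.
24 = 7 × 3 + 3, so there are 3 full weeks plus 3 extra days.
Each full week contributes 5 weekdays (Mon–Fri): 3 × 5 = 15.
The 3 extra days are Tuesday, Wednesday, Thursday — 3 of them qualify.
Total: 15 + 3 = 18.
Holidays: June 18, 1929 (Tue); June 28, 1929 (Fri); July 1, 1929 (Mon).
All 3 holidays fall on weekdays, so subtract 3.
Business days: 18 − 3 = 15.

15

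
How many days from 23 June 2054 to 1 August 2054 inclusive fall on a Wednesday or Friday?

23 June 2054 is a Tuesday.
The range spans 40 days (inclusive of both endpoints).
40 = 7 × 5 + 5, so there are 5 full weeks plus 5 extra days.
Each full week contributes 2 days from the set (Wed, Fri): 5 × 2 = 10.
The 5 extra days are Tue, Wed, Thu, Fri, Sat — 2 of them qualify.
Total: 10 + 2 = 12.

12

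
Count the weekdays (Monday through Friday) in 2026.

2026-01-01 is a Thursday.
From 2026-01-01 to 2026-12-31 is 365 days inclusive.
365 = 7 × 52 + 1, so there are 52 full weeks plus 1 extra day.
Each full week contributes 5 weekdays (Mon–Fri): 52 × 5 = 260.
The 1 extra day is Thursday — 1 of them qualifies.
Total: 260 + 1 = 261.

261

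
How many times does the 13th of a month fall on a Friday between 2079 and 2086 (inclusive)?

14

Friday-the-13ths by year:
2079: Jan, Oct
2080: Sep, Dec
2081: Jun
2082: Feb, Mar, Nov
2083: Aug
2084: Oct
2085: Apr, Jul
2086: Sep, Dec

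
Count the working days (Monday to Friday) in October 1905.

22 weekdays

Oct 1, 1905 is a Sunday.
From Oct 1, 1905 to Oct 31, 1905 is 31 days inclusive.
31 = 7 × 4 + 3, so there are 4 full weeks plus 3 extra days.
Each full week contributes 5 weekdays (Mon–Fri): 4 × 5 = 20.
The 3 extra days are Sun, Mon, Tue — 2 of them qualify.
Total: 20 + 2 = 22.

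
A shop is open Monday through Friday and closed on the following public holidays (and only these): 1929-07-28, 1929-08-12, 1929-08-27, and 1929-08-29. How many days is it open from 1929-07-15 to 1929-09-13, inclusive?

1929-07-15 is a Monday.
From 1929-07-15 to 1929-09-13 is 61 days inclusive.
61 = 7 × 8 + 5, so there are 8 full weeks plus 5 extra days.
Each full week contributes 5 weekdays (Mon–Fri): 8 × 5 = 40.
The 5 extra days are Mon, Tue, Wed, Thu, Fri — 5 of them qualify.
Total: 40 + 5 = 45.
Holidays: 1929-07-28 (Sun); 1929-08-12 (Mon); 1929-08-27 (Tue); 1929-08-29 (Thu).
3 of the 4 holidays fall on weekdays; the rest are weekends and were already excluded.
Business days: 45 − 3 = 42.

42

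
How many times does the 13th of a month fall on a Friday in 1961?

2

The 13th falls on a Friday when the month's 13th has weekday Fri.
Jan 13 is Fri ✓; Feb 13 is Mon; Mar 13 is Mon; Apr 13 is Thu; May 13 is Sat; Jun 13 is Tue; Jul 13 is Thu; Aug 13 is Sun; Sep 13 is Wed; Oct 13 is Fri ✓; Nov 13 is Mon; Dec 13 is Wed.
Friday the 13ths: Jan, Oct.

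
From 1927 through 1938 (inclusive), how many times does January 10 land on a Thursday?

2

Day of week of January 10 in each year:
1927: Mon, 1928: Tue, 1929: Thu ✓, 1930: Fri, 1931: Sat, 1932: Sun, 1933: Tue, 1934: Wed, 1935: Thu ✓, 1936: Fri, 1937: Sun, 1938: Mon
Thursdays: 1929, 1935.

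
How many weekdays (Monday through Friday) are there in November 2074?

22 weekdays

2074-11-01 is a Thursday.
The range spans 30 days (inclusive of both endpoints).
30 = 7 × 4 + 2, so there are 4 full weeks plus 2 extra days.
Each full week contributes 5 weekdays (Mon–Fri): 4 × 5 = 20.
The 2 extra days are Thu, Fri — 2 of them qualify.
Total: 20 + 2 = 22.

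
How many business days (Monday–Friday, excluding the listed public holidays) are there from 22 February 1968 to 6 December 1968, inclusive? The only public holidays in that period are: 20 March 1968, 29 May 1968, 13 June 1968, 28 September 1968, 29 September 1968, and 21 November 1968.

203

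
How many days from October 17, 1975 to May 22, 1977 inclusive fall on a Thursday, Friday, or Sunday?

October 17, 1975 is a Friday.
From October 17, 1975 to May 22, 1977 is 584 days inclusive.
584 = 7 × 83 + 3, so there are 83 full weeks plus 3 extra days.
Each full week contributes 3 days from the set (Thu, Fri, Sun): 83 × 3 = 249.
The 3 extra days are Friday, Saturday, Sunday — 2 of them qualify.
Total: 249 + 2 = 251.

251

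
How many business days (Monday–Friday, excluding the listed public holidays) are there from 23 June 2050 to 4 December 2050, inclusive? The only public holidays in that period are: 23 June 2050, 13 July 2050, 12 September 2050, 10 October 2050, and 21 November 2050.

23 June 2050 is a Thursday.
From 23 June 2050 to 4 December 2050 is 165 days inclusive.
165 = 7 × 23 + 4, so there are 23 full weeks plus 4 extra days.
Each full week contributes 5 weekdays (Mon–Fri): 23 × 5 = 115.
The 4 extra days are Thu, Fri, Sat, Sun — 2 of them qualify.
Total: 115 + 2 = 117.
Holidays: 23 June 2050 (Thu); 13 July 2050 (Wed); 12 September 2050 (Mon); 10 October 2050 (Mon); 21 November 2050 (Mon).
All 5 holidays fall on weekdays, so subtract 5.
Business days: 117 − 5 = 112.

112 business days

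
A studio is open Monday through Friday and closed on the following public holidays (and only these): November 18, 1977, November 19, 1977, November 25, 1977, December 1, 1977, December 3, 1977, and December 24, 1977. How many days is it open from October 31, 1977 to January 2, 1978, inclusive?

43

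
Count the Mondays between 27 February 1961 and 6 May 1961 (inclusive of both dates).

10

27 February 1961 is a Monday.
That's 69 days from start to end, counting both.
69 = 7 × 9 + 6, so there are 9 full weeks plus 6 extra days.
Each full week contributes one Monday: 9 so far.
The 6 extra days are Mon, Tue, Wed, Thu, Fri, Sat — 1 of them qualifies.
Total: 9 + 1 = 10.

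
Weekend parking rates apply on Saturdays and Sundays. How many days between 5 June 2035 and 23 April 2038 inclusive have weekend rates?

300

5 June 2035 is a Tuesday.
The range spans 1054 days (inclusive of both endpoints).
1054 = 7 × 150 + 4, so there are 150 full weeks plus 4 extra days.
Each full week contributes 2 weekend days (Sat, Sun): 150 × 2 = 300.
The 4 extra days are Tuesday, Wednesday, Thursday, Friday — none qualify.
Total: 300 + 0 = 300.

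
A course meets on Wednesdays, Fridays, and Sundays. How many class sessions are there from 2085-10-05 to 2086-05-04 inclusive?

2085-10-05 is a Friday.
The range spans 212 days (inclusive of both endpoints).
212 = 7 × 30 + 2, so there are 30 full weeks plus 2 extra days.
Each full week contributes 3 days from the set (Wed, Fri, Sun): 30 × 3 = 90.
The 2 extra days are Fri, Sat — 1 of them qualifies.
Total: 90 + 1 = 91.

91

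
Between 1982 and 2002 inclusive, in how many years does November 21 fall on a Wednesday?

3

Day of week of November 21 in each year:
1982: Sun, 1983: Mon, 1984: Wed ✓, 1985: Thu, 1986: Fri, 1987: Sat, 1988: Mon, 1989: Tue, 1990: Wed ✓, 1991: Thu, 1992: Sat, 1993: Sun, 1994: Mon, 1995: Tue, 1996: Thu, 1997: Fri, 1998: Sat, 1999: Sun, 2000: Tue, 2001: Wed ✓, 2002: Thu
Wednesdays: 1984, 1990, 2001.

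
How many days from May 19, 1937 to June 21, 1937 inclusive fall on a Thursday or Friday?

May 19, 1937 is a Wednesday.
From May 19, 1937 to June 21, 1937 is 34 days inclusive.
34 = 7 × 4 + 6, so there are 4 full weeks plus 6 extra days.
Each full week contributes 2 days from the set (Thu, Fri): 4 × 2 = 8.
The 6 extra days are Wednesday, Thursday, Friday, Saturday, Sunday, Monday — 2 of them qualify.
Total: 8 + 2 = 10.

10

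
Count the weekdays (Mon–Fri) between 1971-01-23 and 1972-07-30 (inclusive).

395 weekdays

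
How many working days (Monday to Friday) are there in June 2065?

22

Jun 1, 2065 is a Monday.
From Jun 1, 2065 to Jun 30, 2065 is 30 days inclusive.
30 = 7 × 4 + 2, so there are 4 full weeks plus 2 extra days.
Each full week contributes 5 weekdays (Mon–Fri): 4 × 5 = 20.
The 2 extra days are Monday, Tuesday — 2 of them qualify.
Total: 20 + 2 = 22.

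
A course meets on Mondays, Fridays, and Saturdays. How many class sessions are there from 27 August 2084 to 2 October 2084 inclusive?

16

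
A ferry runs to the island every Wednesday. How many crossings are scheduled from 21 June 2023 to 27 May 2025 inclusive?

101 Wednesdays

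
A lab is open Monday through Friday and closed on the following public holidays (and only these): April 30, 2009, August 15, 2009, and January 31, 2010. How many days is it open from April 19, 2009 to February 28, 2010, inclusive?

224 business days

April 19, 2009 is a Sunday.
That's 316 days from start to end, counting both.
316 = 7 × 45 + 1, so there are 45 full weeks plus 1 extra day.
Each full week contributes 5 weekdays (Mon–Fri): 45 × 5 = 225.
The 1 extra day is Sunday — none qualify.
Total: 225 + 0 = 225.
Holidays: April 30, 2009 (Thu); August 15, 2009 (Sat); January 31, 2010 (Sun).
1 of the 3 holidays fall on weekdays; the rest are weekends and were already excluded.
Business days: 225 − 1 = 224.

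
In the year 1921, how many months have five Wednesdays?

4

A month has five Wednesdays exactly when Wednesday falls within its first (length − 28) days.
Jan: 31 days, starts Sat → 5 of Sat, Sun, Mon
Feb: 28 days, starts Tue → 5 of (none)
Mar: 31 days, starts Tue → 5 of Tue, Wed, Thu ✓
Apr: 30 days, starts Fri → 5 of Fri, Sat
May: 31 days, starts Sun → 5 of Sun, Mon, Tue
Jun: 30 days, starts Wed → 5 of Wed, Thu ✓
Jul: 31 days, starts Fri → 5 of Fri, Sat, Sun
Aug: 31 days, starts Mon → 5 of Mon, Tue, Wed ✓
Sep: 30 days, starts Thu → 5 of Thu, Fri
Oct: 31 days, starts Sat → 5 of Sat, Sun, Mon
Nov: 30 days, starts Tue → 5 of Tue, Wed ✓
Dec: 31 days, starts Thu → 5 of Thu, Fri, Sat
Months with five Wednesdays: Mar, Jun, Aug, Nov.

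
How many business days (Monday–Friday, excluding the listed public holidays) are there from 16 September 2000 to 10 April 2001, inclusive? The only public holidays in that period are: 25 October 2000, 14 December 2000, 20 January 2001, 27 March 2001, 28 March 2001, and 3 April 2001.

16 September 2000 is a Saturday.
The range spans 207 days (inclusive of both endpoints).
207 = 7 × 29 + 4, so there are 29 full weeks plus 4 extra days.
Each full week contributes 5 weekdays (Mon–Fri): 29 × 5 = 145.
The 4 extra days are Saturday, Sunday, Monday, Tuesday — 2 of them qualify.
Total: 145 + 2 = 147.
Holidays: 25 October 2000 (Wed); 14 December 2000 (Thu); 20 January 2001 (Sat); 27 March 2001 (Tue); 28 March 2001 (Wed); 3 April 2001 (Tue).
5 of the 6 holidays fall on weekdays; the rest are weekends and were already excluded.
Business days: 147 − 5 = 142.

142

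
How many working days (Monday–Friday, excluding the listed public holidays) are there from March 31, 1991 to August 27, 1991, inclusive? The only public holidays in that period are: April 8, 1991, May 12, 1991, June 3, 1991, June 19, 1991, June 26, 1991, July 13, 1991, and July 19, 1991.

102 working days

March 31, 1991 is a Sunday.
From March 31, 1991 to August 27, 1991 is 150 days inclusive.
150 = 7 × 21 + 3, so there are 21 full weeks plus 3 extra days.
Each full week contributes 5 weekdays (Mon–Fri): 21 × 5 = 105.
The 3 extra days are Sun, Mon, Tue — 2 of them qualify.
Total: 105 + 2 = 107.
Holidays: April 8, 1991 (Mon); May 12, 1991 (Sun); June 3, 1991 (Mon); June 19, 1991 (Wed); June 26, 1991 (Wed); July 13, 1991 (Sat); July 19, 1991 (Fri).
5 of the 7 holidays fall on weekdays; the rest are weekends and were already excluded.
Business days: 107 − 5 = 102.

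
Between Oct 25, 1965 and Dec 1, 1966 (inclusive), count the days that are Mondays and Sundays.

115

Oct 25, 1965 is a Monday.
The range spans 403 days (inclusive of both endpoints).
403 = 7 × 57 + 4, so there are 57 full weeks plus 4 extra days.
Each full week contributes 2 days from the set (Mon, Sun): 57 × 2 = 114.
The 4 extra days are Mon, Tue, Wed, Thu — 1 of them qualifies.
Total: 114 + 1 = 115.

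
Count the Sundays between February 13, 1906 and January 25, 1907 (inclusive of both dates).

February 13, 1906 is a Tuesday.
That's 347 days from start to end, counting both.
347 = 7 × 49 + 4, so there are 49 full weeks plus 4 extra days.
Each full week contributes one Sunday: 49 so far.
The 4 extra days are Tue, Wed, Thu, Fri — none qualify.
Total: 49 + 0 = 49.

49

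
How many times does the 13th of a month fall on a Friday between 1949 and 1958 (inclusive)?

17

Friday-the-13ths by year:
1949: May
1950: Jan, Oct
1951: Apr, Jul
1952: Jun
1953: Feb, Mar, Nov
1954: Aug
1955: May
1956: Jan, Apr, Jul
1957: Sep, Dec
1958: Jun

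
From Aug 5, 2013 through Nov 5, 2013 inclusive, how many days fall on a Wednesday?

Aug 5, 2013 is a Monday.
That's 93 days from start to end, counting both.
93 = 7 × 13 + 2, so there are 13 full weeks plus 2 extra days.
Each full week contributes one Wednesday: 13 so far.
The 2 extra days are Monday, Tuesday — none qualify.
Total: 13 + 0 = 13.

13 Wednesdays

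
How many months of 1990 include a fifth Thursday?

4

A month has five Thursdays exactly when Thursday falls within its first (length − 28) days.
Jan: 31 days, starts Mon → 5 of Mon, Tue, Wed
Feb: 28 days, starts Thu → 5 of (none)
Mar: 31 days, starts Thu → 5 of Thu, Fri, Sat ✓
Apr: 30 days, starts Sun → 5 of Sun, Mon
May: 31 days, starts Tue → 5 of Tue, Wed, Thu ✓
Jun: 30 days, starts Fri → 5 of Fri, Sat
Jul: 31 days, starts Sun → 5 of Sun, Mon, Tue
Aug: 31 days, starts Wed → 5 of Wed, Thu, Fri ✓
Sep: 30 days, starts Sat → 5 of Sat, Sun
Oct: 31 days, starts Mon → 5 of Mon, Tue, Wed
Nov: 30 days, starts Thu → 5 of Thu, Fri ✓
Dec: 31 days, starts Sat → 5 of Sat, Sun, Mon
Months with five Thursdays: Mar, May, Aug, Nov.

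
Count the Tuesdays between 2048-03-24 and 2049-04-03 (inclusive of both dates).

54

2048-03-24 is a Tuesday.
From 2048-03-24 to 2049-04-03 is 376 days inclusive.
376 = 7 × 53 + 5, so there are 53 full weeks plus 5 extra days.
Each full week contributes one Tuesday: 53 so far.
The 5 extra days are Tue, Wed, Thu, Fri, Sat — 1 of them qualifies.
Total: 53 + 1 = 54.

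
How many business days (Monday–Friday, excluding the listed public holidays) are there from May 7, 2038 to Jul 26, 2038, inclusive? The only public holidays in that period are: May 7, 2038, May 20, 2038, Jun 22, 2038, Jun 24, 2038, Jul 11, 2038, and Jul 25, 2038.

53

May 7, 2038 is a Friday.
The range spans 81 days (inclusive of both endpoints).
81 = 7 × 11 + 4, so there are 11 full weeks plus 4 extra days.
Each full week contributes 5 weekdays (Mon–Fri): 11 × 5 = 55.
The 4 extra days are Fri, Sat, Sun, Mon — 2 of them qualify.
Total: 55 + 2 = 57.
Holidays: May 7, 2038 (Fri); May 20, 2038 (Thu); Jun 22, 2038 (Tue); Jun 24, 2038 (Thu); Jul 11, 2038 (Sun); Jul 25, 2038 (Sun).
4 of the 6 holidays fall on weekdays; the rest are weekends and were already excluded.
Business days: 57 − 4 = 53.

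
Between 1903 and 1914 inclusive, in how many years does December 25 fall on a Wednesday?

2

Day of week of December 25 in each year:
1903: Fri, 1904: Sun, 1905: Mon, 1906: Tue, 1907: Wed ✓, 1908: Fri, 1909: Sat, 1910: Sun, 1911: Mon, 1912: Wed ✓, 1913: Thu, 1914: Fri
Wednesdays: 1907, 1912.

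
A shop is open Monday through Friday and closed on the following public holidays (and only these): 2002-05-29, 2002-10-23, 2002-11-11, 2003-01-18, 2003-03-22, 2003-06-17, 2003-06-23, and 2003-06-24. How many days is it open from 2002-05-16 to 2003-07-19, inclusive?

2002-05-16 is a Thursday.
From 2002-05-16 to 2003-07-19 is 430 days inclusive.
430 = 7 × 61 + 3, so there are 61 full weeks plus 3 extra days.
Each full week contributes 5 weekdays (Mon–Fri): 61 × 5 = 305.
The 3 extra days are Thu, Fri, Sat — 2 of them qualify.
Total: 305 + 2 = 307.
Holidays: 2002-05-29 (Wed); 2002-10-23 (Wed); 2002-11-11 (Mon); 2003-01-18 (Sat); 2003-03-22 (Sat); 2003-06-17 (Tue); 2003-06-23 (Mon); 2003-06-24 (Tue).
6 of the 8 holidays fall on weekdays; the rest are weekends and were already excluded.
Business days: 307 − 6 = 301.

301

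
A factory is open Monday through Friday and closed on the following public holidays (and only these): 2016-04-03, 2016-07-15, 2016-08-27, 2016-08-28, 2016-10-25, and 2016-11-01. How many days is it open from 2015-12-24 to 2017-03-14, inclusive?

316

2015-12-24 is a Thursday.
The range spans 447 days (inclusive of both endpoints).
447 = 7 × 63 + 6, so there are 63 full weeks plus 6 extra days.
Each full week contributes 5 weekdays (Mon–Fri): 63 × 5 = 315.
The 6 extra days are Thu, Fri, Sat, Sun, Mon, Tue — 4 of them qualify.
Total: 315 + 4 = 319.
Holidays: 2016-04-03 (Sun); 2016-07-15 (Fri); 2016-08-27 (Sat); 2016-08-28 (Sun); 2016-10-25 (Tue); 2016-11-01 (Tue).
3 of the 6 holidays fall on weekdays; the rest are weekends and were already excluded.
Business days: 319 − 3 = 316.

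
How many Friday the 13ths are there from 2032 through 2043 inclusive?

22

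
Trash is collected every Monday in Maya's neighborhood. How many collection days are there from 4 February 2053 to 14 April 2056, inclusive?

166 Mondays

4 February 2053 is a Tuesday.
That's 1166 days from start to end, counting both.
1166 = 7 × 166 + 4, so there are 166 full weeks plus 4 extra days.
Each full week contributes one Monday: 166 so far.
The 4 extra days are Tue, Wed, Thu, Fri — none qualify.
Total: 166 + 0 = 166.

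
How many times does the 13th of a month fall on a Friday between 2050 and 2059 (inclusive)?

Friday-the-13ths by year:
2050: May
2051: Jan, Oct
2052: Sep, Dec
2053: Jun
2054: Feb, Mar, Nov
2055: Aug
2056: Oct
2057: Apr, Jul
2058: Sep, Dec
2059: Jun

16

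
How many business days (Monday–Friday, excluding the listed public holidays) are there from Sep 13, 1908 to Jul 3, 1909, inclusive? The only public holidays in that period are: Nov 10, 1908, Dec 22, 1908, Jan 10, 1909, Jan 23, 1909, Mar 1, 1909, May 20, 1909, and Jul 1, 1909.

Sep 13, 1908 is a Sunday.
From Sep 13, 1908 to Jul 3, 1909 is 294 days inclusive.
294 = 7 × 42, so the span is exactly 42 full weeks.
Each full week contributes 5 weekdays (Mon–Fri): 42 × 5 = 210.
Holidays: Nov 10, 1908 (Tue); Dec 22, 1908 (Tue); Jan 10, 1909 (Sun); Jan 23, 1909 (Sat); Mar 1, 1909 (Mon); May 20, 1909 (Thu); Jul 1, 1909 (Thu).
5 of the 7 holidays fall on weekdays; the rest are weekends and were already excluded.
Business days: 210 − 5 = 205.

205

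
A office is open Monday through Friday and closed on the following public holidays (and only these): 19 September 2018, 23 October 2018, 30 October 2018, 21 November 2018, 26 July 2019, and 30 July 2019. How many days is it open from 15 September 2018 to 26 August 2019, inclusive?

15 September 2018 is a Saturday.
That's 346 days from start to end, counting both.
346 = 7 × 49 + 3, so there are 49 full weeks plus 3 extra days.
Each full week contributes 5 weekdays (Mon–Fri): 49 × 5 = 245.
The 3 extra days are Sat, Sun, Mon — 1 of them qualifies.
Total: 245 + 1 = 246.
Holidays: 19 September 2018 (Wed); 23 October 2018 (Tue); 30 October 2018 (Tue); 21 November 2018 (Wed); 26 July 2019 (Fri); 30 July 2019 (Tue).
All 6 holidays fall on weekdays, so subtract 6.
Business days: 246 − 6 = 240.

240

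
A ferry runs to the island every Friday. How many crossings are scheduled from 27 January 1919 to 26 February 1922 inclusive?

27 January 1919 is a Monday.
The range spans 1127 days (inclusive of both endpoints).
1127 = 7 × 161, so the span is exactly 161 full weeks.
Each full week contributes one Friday: 161 so far.
Total: 161.

161 Fridays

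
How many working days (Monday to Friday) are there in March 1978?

March 1, 1978 is a Wednesday.
The range spans 31 days (inclusive of both endpoints).
31 = 7 × 4 + 3, so there are 4 full weeks plus 3 extra days.
Each full week contributes 5 weekdays (Mon–Fri): 4 × 5 = 20.
The 3 extra days are Wed, Thu, Fri — 3 of them qualify.
Total: 20 + 3 = 23.

23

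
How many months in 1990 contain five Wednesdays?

4

A month has five Wednesdays exactly when Wednesday falls within its first (length − 28) days.
Jan: 31 days, starts Mon → 5 of Mon, Tue, Wed ✓
Feb: 28 days, starts Thu → 5 of (none)
Mar: 31 days, starts Thu → 5 of Thu, Fri, Sat
Apr: 30 days, starts Sun → 5 of Sun, Mon
May: 31 days, starts Tue → 5 of Tue, Wed, Thu ✓
Jun: 30 days, starts Fri → 5 of Fri, Sat
Jul: 31 days, starts Sun → 5 of Sun, Mon, Tue
Aug: 31 days, starts Wed → 5 of Wed, Thu, Fri ✓
Sep: 30 days, starts Sat → 5 of Sat, Sun
Oct: 31 days, starts Mon → 5 of Mon, Tue, Wed ✓
Nov: 30 days, starts Thu → 5 of Thu, Fri
Dec: 31 days, starts Sat → 5 of Sat, Sun, Mon
Months with five Wednesdays: Jan, May, Aug, Oct.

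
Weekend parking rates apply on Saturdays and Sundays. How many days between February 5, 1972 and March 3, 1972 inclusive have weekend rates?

8

February 5, 1972 is a Saturday.
From February 5, 1972 to March 3, 1972 is 28 days inclusive.
28 = 7 × 4, so the span is exactly 4 full weeks.
Each full week contributes 2 weekend days (Sat, Sun): 4 × 2 = 8.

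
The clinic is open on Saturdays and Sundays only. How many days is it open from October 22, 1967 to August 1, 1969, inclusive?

October 22, 1967 is a Sunday.
The range spans 650 days (inclusive of both endpoints).
650 = 7 × 92 + 6, so there are 92 full weeks plus 6 extra days.
Each full week contributes 2 days from the set (Sat, Sun): 92 × 2 = 184.
The 6 extra days are Sun, Mon, Tue, Wed, Thu, Fri — 1 of them qualifies.
Total: 184 + 1 = 185.

185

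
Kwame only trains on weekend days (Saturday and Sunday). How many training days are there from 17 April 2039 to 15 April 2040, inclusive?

105

17 April 2039 is a Sunday.
That's 365 days from start to end, counting both.
365 = 7 × 52 + 1, so there are 52 full weeks plus 1 extra day.
Each full week contributes 2 weekend days (Sat, Sun): 52 × 2 = 104.
The 1 extra day is Sun — 1 of them qualifies.
Total: 104 + 1 = 105.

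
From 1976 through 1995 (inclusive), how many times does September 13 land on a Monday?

Day of week of September 13 in each year:
1976: Mon ✓, 1977: Tue, 1978: Wed, 1979: Thu, 1980: Sat, 1981: Sun, 1982: Mon ✓, 1983: Tue, 1984: Thu, 1985: Fri, 1986: Sat, 1987: Sun, 1988: Tue, 1989: Wed, 1990: Thu, 1991: Fri, 1992: Sun, 1993: Mon ✓, 1994: Tue, 1995: Wed
Mondays: 1976, 1982, 1993.

3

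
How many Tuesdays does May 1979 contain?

5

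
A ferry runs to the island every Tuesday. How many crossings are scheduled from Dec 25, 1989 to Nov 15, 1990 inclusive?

Dec 25, 1989 is a Monday.
The range spans 326 days (inclusive of both endpoints).
326 = 7 × 46 + 4, so there are 46 full weeks plus 4 extra days.
Each full week contributes one Tuesday: 46 so far.
The 4 extra days are Monday, Tuesday, Wednesday, Thursday — 1 of them qualifies.
Total: 46 + 1 = 47.

47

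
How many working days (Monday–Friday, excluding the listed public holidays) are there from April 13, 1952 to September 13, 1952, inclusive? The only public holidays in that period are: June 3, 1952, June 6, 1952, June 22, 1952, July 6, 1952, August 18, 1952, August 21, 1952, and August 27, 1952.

105

April 13, 1952 is a Sunday.
The range spans 154 days (inclusive of both endpoints).
154 = 7 × 22, so the span is exactly 22 full weeks.
Each full week contributes 5 weekdays (Mon–Fri): 22 × 5 = 110.
Holidays: June 3, 1952 (Tue); June 6, 1952 (Fri); June 22, 1952 (Sun); July 6, 1952 (Sun); August 18, 1952 (Mon); August 21, 1952 (Thu); August 27, 1952 (Wed).
5 of the 7 holidays fall on weekdays; the rest are weekends and were already excluded.
Business days: 110 − 5 = 105.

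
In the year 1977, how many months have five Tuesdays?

A month has five Tuesdays exactly when Tuesday falls within its first (length − 28) days.
Jan: 31 days, starts Sat → 5 of Sat, Sun, Mon
Feb: 28 days, starts Tue → 5 of (none)
Mar: 31 days, starts Tue → 5 of Tue, Wed, Thu ✓
Apr: 30 days, starts Fri → 5 of Fri, Sat
May: 31 days, starts Sun → 5 of Sun, Mon, Tue ✓
Jun: 30 days, starts Wed → 5 of Wed, Thu
Jul: 31 days, starts Fri → 5 of Fri, Sat, Sun
Aug: 31 days, starts Mon → 5 of Mon, Tue, Wed ✓
Sep: 30 days, starts Thu → 5 of Thu, Fri
Oct: 31 days, starts Sat → 5 of Sat, Sun, Mon
Nov: 30 days, starts Tue → 5 of Tue, Wed ✓
Dec: 31 days, starts Thu → 5 of Thu, Fri, Sat
Months with five Tuesdays: Mar, May, Aug, Nov.

4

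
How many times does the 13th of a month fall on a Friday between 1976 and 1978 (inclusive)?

Friday-the-13ths by year:
1976: Feb, Aug
1977: May
1978: Jan, Oct

5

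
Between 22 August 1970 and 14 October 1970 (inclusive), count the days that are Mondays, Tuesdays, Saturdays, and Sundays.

32

22 August 1970 is a Saturday.
The range spans 54 days (inclusive of both endpoints).
54 = 7 × 7 + 5, so there are 7 full weeks plus 5 extra days.
Each full week contributes 4 days from the set (Mon, Tue, Sat, Sun): 7 × 4 = 28.
The 5 extra days are Saturday, Sunday, Monday, Tuesday, Wednesday — 4 of them qualify.
Total: 28 + 4 = 32.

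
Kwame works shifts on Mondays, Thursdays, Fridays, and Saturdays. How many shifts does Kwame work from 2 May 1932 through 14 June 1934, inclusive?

2 May 1932 is a Monday.
The range spans 774 days (inclusive of both endpoints).
774 = 7 × 110 + 4, so there are 110 full weeks plus 4 extra days.
Each full week contributes 4 days from the set (Mon, Thu, Fri, Sat): 110 × 4 = 440.
The 4 extra days are Monday, Tuesday, Wednesday, Thursday — 2 of them qualify.
Total: 440 + 2 = 442.

442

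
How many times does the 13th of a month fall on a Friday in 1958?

1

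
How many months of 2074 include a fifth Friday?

4

A month has five Fridays exactly when Friday falls within its first (length − 28) days.
Jan: 31 days, starts Mon → 5 of Mon, Tue, Wed
Feb: 28 days, starts Thu → 5 of (none)
Mar: 31 days, starts Thu → 5 of Thu, Fri, Sat ✓
Apr: 30 days, starts Sun → 5 of Sun, Mon
May: 31 days, starts Tue → 5 of Tue, Wed, Thu
Jun: 30 days, starts Fri → 5 of Fri, Sat ✓
Jul: 31 days, starts Sun → 5 of Sun, Mon, Tue
Aug: 31 days, starts Wed → 5 of Wed, Thu, Fri ✓
Sep: 30 days, starts Sat → 5 of Sat, Sun
Oct: 31 days, starts Mon → 5 of Mon, Tue, Wed
Nov: 30 days, starts Thu → 5 of Thu, Fri ✓
Dec: 31 days, starts Sat → 5 of Sat, Sun, Mon
Months with five Fridays: Mar, Jun, Aug, Nov.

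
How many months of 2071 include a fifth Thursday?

5

A month has five Thursdays exactly when Thursday falls within its first (length − 28) days.
Jan: 31 days, starts Thu → 5 of Thu, Fri, Sat ✓
Feb: 28 days, starts Sun → 5 of (none)
Mar: 31 days, starts Sun → 5 of Sun, Mon, Tue
Apr: 30 days, starts Wed → 5 of Wed, Thu ✓
May: 31 days, starts Fri → 5 of Fri, Sat, Sun
Jun: 30 days, starts Mon → 5 of Mon, Tue
Jul: 31 days, starts Wed → 5 of Wed, Thu, Fri ✓
Aug: 31 days, starts Sat → 5 of Sat, Sun, Mon
Sep: 30 days, starts Tue → 5 of Tue, Wed
Oct: 31 days, starts Thu → 5 of Thu, Fri, Sat ✓
Nov: 30 days, starts Sun → 5 of Sun, Mon
Dec: 31 days, starts Tue → 5 of Tue, Wed, Thu ✓
Months with five Thursdays: Jan, Apr, Jul, Oct, Dec.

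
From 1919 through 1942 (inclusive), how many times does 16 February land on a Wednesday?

Day of week of February 16 in each year:
1919: Sun, 1920: Mon, 1921: Wed ✓, 1922: Thu, 1923: Fri, 1924: Sat, 1925: Mon, 1926: Tue, 1927: Wed ✓, 1928: Thu, 1929: Sat, 1930: Sun, 1931: Mon, 1932: Tue, 1933: Thu, 1934: Fri, 1935: Sat, 1936: Sun, 1937: Tue, 1938: Wed ✓, 1939: Thu, 1940: Fri, 1941: Sun, 1942: Mon
Wednesdays: 1921, 1927, 1938.

3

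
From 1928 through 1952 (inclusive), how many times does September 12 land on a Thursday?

Day of week of September 12 in each year:
1928: Wed, 1929: Thu ✓, 1930: Fri, 1931: Sat, 1932: Mon, 1933: Tue, 1934: Wed, 1935: Thu ✓, 1936: Sat, 1937: Sun, 1938: Mon, 1939: Tue, 1940: Thu ✓, 1941: Fri, 1942: Sat, 1943: Sun, 1944: Tue, 1945: Wed, 1946: Thu ✓, 1947: Fri, 1948: Sun, 1949: Mon, 1950: Tue, 1951: Wed, 1952: Fri
Thursdays: 1929, 1935, 1940, 1946.

4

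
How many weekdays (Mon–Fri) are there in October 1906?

October 1, 1906 is a Monday.
From October 1, 1906 to October 31, 1906 is 31 days inclusive.
31 = 7 × 4 + 3, so there are 4 full weeks plus 3 extra days.
Each full week contributes 5 weekdays (Mon–Fri): 4 × 5 = 20.
The 3 extra days are Mon, Tue, Wed — 3 of them qualify.
Total: 20 + 3 = 23.

23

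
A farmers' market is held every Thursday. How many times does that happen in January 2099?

5

Jan 1, 2099 is a Thursday.
From Jan 1, 2099 to Jan 31, 2099 is 31 days inclusive.
31 = 7 × 4 + 3, so there are 4 full weeks plus 3 extra days.
Each full week contributes one Thursday: 4 so far.
The 3 extra days are Thursday, Friday, Saturday — 1 of them qualifies.
Total: 4 + 1 = 5.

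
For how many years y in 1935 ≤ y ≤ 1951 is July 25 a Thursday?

3

Day of week of July 25 in each year:
1935: Thu ✓, 1936: Sat, 1937: Sun, 1938: Mon, 1939: Tue, 1940: Thu ✓, 1941: Fri, 1942: Sat, 1943: Sun, 1944: Tue, 1945: Wed, 1946: Thu ✓, 1947: Fri, 1948: Sun, 1949: Mon, 1950: Tue, 1951: Wed
Thursdays: 1935, 1940, 1946.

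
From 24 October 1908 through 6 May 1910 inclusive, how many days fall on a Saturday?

24 October 1908 is a Saturday.
That's 560 days from start to end, counting both.
560 = 7 × 80, so the span is exactly 80 full weeks.
Each full week contributes one Saturday: 80 so far.
Total: 80.

80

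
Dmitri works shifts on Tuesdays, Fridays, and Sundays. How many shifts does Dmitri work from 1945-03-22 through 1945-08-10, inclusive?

1945-03-22 is a Thursday.
From 1945-03-22 to 1945-08-10 is 142 days inclusive.
142 = 7 × 20 + 2, so there are 20 full weeks plus 2 extra days.
Each full week contributes 3 days from the set (Tue, Fri, Sun): 20 × 3 = 60.
The 2 extra days are Thursday, Friday — 1 of them qualifies.
Total: 60 + 1 = 61.

61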